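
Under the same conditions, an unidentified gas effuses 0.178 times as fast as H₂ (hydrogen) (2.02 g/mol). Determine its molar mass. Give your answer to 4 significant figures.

63.75 g/mol

Since effusion rate ∝ 1/√M, rate_X/rate_H₂ = √(M_H₂/M_X).
0.178 = √(2.02/M_X)
M_X = 2.02 / 0.178² = 2.02 / 0.03168 = 63.75 g/mol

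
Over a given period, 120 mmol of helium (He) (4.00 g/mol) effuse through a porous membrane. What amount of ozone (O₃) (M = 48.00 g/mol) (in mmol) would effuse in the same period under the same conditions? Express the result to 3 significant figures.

34.6 mmol

Since effusion rate ∝ 1/√M, rate_O₃/rate_He = √(M_He/M_O₃) = √(4.00/48.00) = √0.08333 = 0.2887.
So the amount for O₃ is 120 × 0.2887 = 34.6 mmol.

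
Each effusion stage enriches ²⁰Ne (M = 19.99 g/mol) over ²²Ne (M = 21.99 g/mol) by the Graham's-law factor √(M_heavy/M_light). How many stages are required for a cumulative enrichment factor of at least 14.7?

With α = √(21.99/19.99) per stage, ln α = ½ ln(1.10005) = 0.04768.
Need α^N ≥ 14.7 ⇒ N ≥ ln(14.7) / ln α = 2.688 / 0.04768 = 56.38.
Minimum whole number of stages: N = 57.

57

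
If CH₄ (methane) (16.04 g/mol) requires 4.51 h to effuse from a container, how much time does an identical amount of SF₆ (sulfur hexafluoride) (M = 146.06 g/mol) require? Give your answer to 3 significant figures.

Using Graham's law: t_SF₆/t_CH₄ = √(M_SF₆/M_CH₄) = √(146.06/16.04) = √9.106 = 3.018.
So the time for SF₆ is 4.51 × 3.018 = 13.6 h.

13.6 h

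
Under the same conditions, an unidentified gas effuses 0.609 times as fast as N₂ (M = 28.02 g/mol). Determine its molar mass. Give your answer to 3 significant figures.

75.5 g/mol

From Graham's law, rate_X/rate_N₂ = √(M_N₂/M_X).
0.609 = √(28.02/M_X)
M_X = 28.02 / 0.609² = 28.02 / 0.3709 = 75.5 g/mol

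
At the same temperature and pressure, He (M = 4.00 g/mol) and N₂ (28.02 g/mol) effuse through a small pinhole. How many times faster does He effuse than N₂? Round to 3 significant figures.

From Graham's law, rate_He/rate_N₂ = √(M_N₂/M_He) = √(28.02/4.00) = √7.005 = 2.65.

2.65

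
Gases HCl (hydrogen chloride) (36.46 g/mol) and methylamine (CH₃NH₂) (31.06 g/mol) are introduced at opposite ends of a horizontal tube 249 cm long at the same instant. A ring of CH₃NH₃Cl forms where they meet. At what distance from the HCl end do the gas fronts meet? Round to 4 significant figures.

Distances travelled in equal time are proportional to diffusion rates, so d_HCl/d_CH₃NH₂ = √(M_CH₃NH₂/M_HCl) = √(31.06/36.46) = 0.9230.
With d_HCl + d_CH₃NH₂ = 249 cm, d_CH₃NH₂ = 249/(1 + 0.9230) = 129.5 cm.
d_HCl = 249 − 129.5 = 119.5 cm.

119.5 cm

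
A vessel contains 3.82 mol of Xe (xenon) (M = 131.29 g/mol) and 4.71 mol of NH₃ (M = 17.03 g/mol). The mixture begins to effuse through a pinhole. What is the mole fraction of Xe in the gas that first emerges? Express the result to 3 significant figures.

0.226

Each component's effusion rate ∝ (its partial pressure)·(1/√M) ∝ n_i/√M_i.
x_Xe(eff) = (n_Xe/√M_Xe) / (n_Xe/√M_Xe + n_NH₃/√M_NH₃)
= (3.82/√131.29) / (3.82/√131.29 + 4.71/√17.03) = 0.3334/(0.3334 + 1.141) = 0.226.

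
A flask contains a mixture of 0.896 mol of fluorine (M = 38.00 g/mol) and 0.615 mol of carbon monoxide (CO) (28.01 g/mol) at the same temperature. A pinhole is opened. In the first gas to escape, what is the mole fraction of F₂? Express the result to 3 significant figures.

Rate_i ∝ x_i/√M_i (Graham's law weighted by mole fraction), so the effusate composition follows n_i/√M_i.
x_F₂(eff) = (n_F₂/√M_F₂) / (n_F₂/√M_F₂ + n_CO/√M_CO)
= (0.896/√38.00) / (0.896/√38.00 + 0.615/√28.01) = 0.1454/(0.1454 + 0.1162) = 0.556.

0.556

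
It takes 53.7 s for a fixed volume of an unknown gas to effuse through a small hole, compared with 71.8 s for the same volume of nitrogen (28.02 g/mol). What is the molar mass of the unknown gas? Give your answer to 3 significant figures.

15.7 g/mol

By Graham's law, t_X/t_N₂ = √(M_X/M_N₂).
53.7/71.8 = 0.7479 = √(M_X/28.02)
M_X = 28.02 × 0.7479² = 28.02 × 0.5594 = 15.7 g/mol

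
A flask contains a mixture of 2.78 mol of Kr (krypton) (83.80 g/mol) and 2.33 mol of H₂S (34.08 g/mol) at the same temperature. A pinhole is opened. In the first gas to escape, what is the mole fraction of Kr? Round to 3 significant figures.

Effusion rate of each component ∝ n_i/√M_i (partial pressure × 1/√M).
So x_Kr in the escaping gas = (n_Kr/√M_Kr) / Σ(n_i/√M_i)
= (2.78/√83.80) / (2.78/√83.80 + 2.33/√34.08) = 0.3037/(0.3037 + 0.3991) = 0.432.

0.432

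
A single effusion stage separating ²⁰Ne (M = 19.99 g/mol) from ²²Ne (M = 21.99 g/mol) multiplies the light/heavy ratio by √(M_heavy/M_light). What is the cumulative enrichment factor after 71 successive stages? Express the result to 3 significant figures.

Overall factor = α^71 with α = √(21.99/19.99), i.e. (21.99/19.99)^(71/2).
= 1.10005^(71/2) = 29.5.

29.5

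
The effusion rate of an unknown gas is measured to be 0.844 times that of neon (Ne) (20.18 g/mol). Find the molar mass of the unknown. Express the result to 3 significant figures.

Since effusion rate ∝ 1/√M, rate_X/rate_Ne = √(M_Ne/M_X).
0.844 = √(20.18/M_X)
M_X = 20.18 / 0.844² = 20.18 / 0.7123 = 28.3 g/mol

28.3 g/mol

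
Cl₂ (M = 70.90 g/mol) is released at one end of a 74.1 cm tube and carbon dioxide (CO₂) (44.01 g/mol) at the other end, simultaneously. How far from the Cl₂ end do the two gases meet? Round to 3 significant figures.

32.7 cm

In equal time, each gas travels a distance ∝ its rate ∝ 1/√M, so d_Cl₂/d_CO₂ = √(M_CO₂/M_Cl₂) = √(44.01/70.90) = 0.7879.
With d_Cl₂ + d_CO₂ = 74.1 cm, d_CO₂ = 74.1/(1 + 0.7879) = 41.45 cm.
d_Cl₂ = 74.1 − 41.45 = 32.7 cm.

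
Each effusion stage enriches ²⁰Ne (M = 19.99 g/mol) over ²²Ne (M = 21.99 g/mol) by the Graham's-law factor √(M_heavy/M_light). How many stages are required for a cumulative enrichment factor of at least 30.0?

72

Single-stage factor α = √(21.99/19.99), so ln α = ½ ln(1.10005) = 0.04768.
Need α^N ≥ 30.0 ⇒ N ≥ ln(30.0) / ln α = 3.401 / 0.04768 = 71.34.
So at least 72 stages are needed.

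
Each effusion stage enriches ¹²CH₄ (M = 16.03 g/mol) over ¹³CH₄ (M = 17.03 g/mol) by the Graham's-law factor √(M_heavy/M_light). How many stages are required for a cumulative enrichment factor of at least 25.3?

107

Per stage α = (17.03/16.03)^(1/2) = 1.06238^0.5, giving ln α = 0.03026.
Need α^N ≥ 25.3 ⇒ N ≥ ln(25.3) / ln α = 3.231 / 0.03026 = 106.78.
Minimum whole number of stages: N = 107.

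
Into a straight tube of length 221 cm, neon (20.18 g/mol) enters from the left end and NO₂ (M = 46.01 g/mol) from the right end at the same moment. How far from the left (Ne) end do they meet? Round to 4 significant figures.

The fronts meet when d_Ne + d_NO₂ = L with d_Ne/d_NO₂ = √(M_NO₂/M_Ne) (Graham's law). Here √(M_NO₂/M_Ne) = √(46.01/20.18) = 1.510.
With d_Ne + d_NO₂ = 221 cm, d_NO₂ = 221/(1 + 1.510) = 88.05 cm.
d_Ne = 221 − 88.05 = 133.0 cm.

133.0 cm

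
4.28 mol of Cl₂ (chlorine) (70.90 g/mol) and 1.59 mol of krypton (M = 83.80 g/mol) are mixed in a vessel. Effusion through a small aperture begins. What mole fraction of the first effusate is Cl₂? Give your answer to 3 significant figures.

0.745

Each component's effusion rate ∝ (its partial pressure)·(1/√M) ∝ n_i/√M_i.
Mole fraction of Cl₂ in the effusate = (n_Cl₂/√M_Cl₂) / (n_Cl₂/√M_Cl₂ + n_Kr/√M_Kr)
= (4.28/√70.90) / (4.28/√70.90 + 1.59/√83.80) = 0.5083/(0.5083 + 0.1737) = 0.745.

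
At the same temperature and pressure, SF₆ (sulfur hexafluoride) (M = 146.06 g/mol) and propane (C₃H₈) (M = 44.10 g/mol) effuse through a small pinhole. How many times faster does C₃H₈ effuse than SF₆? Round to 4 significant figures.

From Graham's law, rate_C₃H₈/rate_SF₆ = √(M_SF₆/M_C₃H₈) = √(146.06/44.10) = √3.312 = 1.820.

1.820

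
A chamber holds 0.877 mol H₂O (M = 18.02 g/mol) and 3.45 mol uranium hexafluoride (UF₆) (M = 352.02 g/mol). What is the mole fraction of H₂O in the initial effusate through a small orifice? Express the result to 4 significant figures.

0.5291

Effusion rate of each component ∝ n_i/√M_i (partial pressure × 1/√M).
So x_H₂O in the escaping gas = (n_H₂O/√M_H₂O) / Σ(n_i/√M_i)
= (0.877/√18.02) / (0.877/√18.02 + 3.45/√352.02) = 0.2066/(0.2066 + 0.1839) = 0.5291.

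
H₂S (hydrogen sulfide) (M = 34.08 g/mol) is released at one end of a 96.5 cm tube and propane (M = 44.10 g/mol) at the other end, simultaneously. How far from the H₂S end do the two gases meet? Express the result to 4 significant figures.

51.35 cm

Distances travelled in equal time are proportional to diffusion rates, so d_H₂S/d_C₃H₈ = √(M_C₃H₈/M_H₂S) = √(44.10/34.08) = 1.138.
With d_H₂S + d_C₃H₈ = 96.5 cm, d_C₃H₈ = 96.5/(1 + 1.138) = 45.15 cm.
d_H₂S = 96.5 − 45.15 = 51.35 cm.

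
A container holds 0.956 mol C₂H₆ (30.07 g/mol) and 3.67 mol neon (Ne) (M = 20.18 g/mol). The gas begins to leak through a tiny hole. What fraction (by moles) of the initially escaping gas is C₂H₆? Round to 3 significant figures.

The effusion rate of species i is ∝ p_i/√M_i ∝ n_i/√M_i.
x_C₂H₆(eff) = (n_C₂H₆/√M_C₂H₆) / (n_C₂H₆/√M_C₂H₆ + n_Ne/√M_Ne)
= (0.956/√30.07) / (0.956/√30.07 + 3.67/√20.18) = 0.1743/(0.1743 + 0.8170) = 0.176.

0.176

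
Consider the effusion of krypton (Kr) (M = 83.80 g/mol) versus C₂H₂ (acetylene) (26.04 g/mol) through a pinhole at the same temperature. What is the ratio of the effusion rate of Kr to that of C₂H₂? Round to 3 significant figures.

Using Graham's law: rate_Kr/rate_C₂H₂ = √(M_C₂H₂/M_Kr) = √(26.04/83.80) = √0.3107 = 0.557.

0.557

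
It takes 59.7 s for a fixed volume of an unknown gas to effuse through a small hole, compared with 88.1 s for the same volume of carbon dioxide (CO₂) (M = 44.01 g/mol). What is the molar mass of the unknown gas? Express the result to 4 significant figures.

20.21 g/mol

Since effusion rate ∝ 1/√M, t_X/t_CO₂ = √(M_X/M_CO₂).
59.7/88.1 = 0.6776 = √(M_X/44.01)
M_X = 44.01 × 0.6776² = 44.01 × 0.4592 = 20.21 g/mol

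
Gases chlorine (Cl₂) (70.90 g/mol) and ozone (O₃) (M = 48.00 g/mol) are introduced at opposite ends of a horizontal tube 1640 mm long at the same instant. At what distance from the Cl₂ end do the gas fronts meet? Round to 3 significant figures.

In equal time, each gas travels a distance ∝ its rate ∝ 1/√M, so d_Cl₂/d_O₃ = √(M_O₃/M_Cl₂) = √(48.00/70.90) = 0.8228.
With d_Cl₂ + d_O₃ = 1640 mm, d_O₃ = 1640/(1 + 0.8228) = 899.7 mm.
d_Cl₂ = 1640 − 899.7 = 740 mm.

740 mm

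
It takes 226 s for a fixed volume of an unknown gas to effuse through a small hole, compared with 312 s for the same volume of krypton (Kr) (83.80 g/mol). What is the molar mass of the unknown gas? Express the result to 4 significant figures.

43.97 g/mol

By Graham's law, t_X/t_Kr = √(M_X/M_Kr).
226/312 = 0.7244 = √(M_X/83.80)
M_X = 83.80 × 0.7244² = 83.80 × 0.5247 = 43.97 g/mol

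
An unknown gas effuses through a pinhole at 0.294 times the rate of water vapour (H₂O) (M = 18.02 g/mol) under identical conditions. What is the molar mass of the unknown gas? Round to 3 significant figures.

Using Graham's law: rate_X/rate_H₂O = √(M_H₂O/M_X).
0.294 = √(18.02/M_X)
M_X = 18.02 / 0.294² = 18.02 / 0.08644 = 208 g/mol

208 g/mol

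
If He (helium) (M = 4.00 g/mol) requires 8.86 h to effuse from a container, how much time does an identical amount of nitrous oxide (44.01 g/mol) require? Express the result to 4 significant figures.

29.39 h

Graham's law gives t_N₂O/t_He = √(M_N₂O/M_He) = √(44.01/4.00) = √11.00 = 3.317.
So the time for N₂O is 8.86 × 3.317 = 29.39 h.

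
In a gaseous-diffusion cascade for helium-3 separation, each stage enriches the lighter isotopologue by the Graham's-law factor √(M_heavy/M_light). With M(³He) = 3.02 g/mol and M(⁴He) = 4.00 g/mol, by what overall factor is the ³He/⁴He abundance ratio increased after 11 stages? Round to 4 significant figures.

4.691

The single-stage factor is √(M_heavy/M_light), so 11 stages give [√(4.00/3.02)]^11 = (4.00/3.02)^(11/2).
= 1.32450^(11/2) = 4.691.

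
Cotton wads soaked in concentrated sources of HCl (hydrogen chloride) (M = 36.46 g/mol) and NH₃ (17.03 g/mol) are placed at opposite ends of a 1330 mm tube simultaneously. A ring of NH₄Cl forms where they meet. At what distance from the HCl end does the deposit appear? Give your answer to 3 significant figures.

Distances travelled in equal time are proportional to diffusion rates, so d_HCl/d_NH₃ = √(M_NH₃/M_HCl) = √(17.03/36.46) = 0.6834.
With d_HCl + d_NH₃ = 1330 mm, d_NH₃ = 1330/(1 + 0.6834) = 790.0 mm.
d_HCl = 1330 − 790.0 = 540 mm.

540 mm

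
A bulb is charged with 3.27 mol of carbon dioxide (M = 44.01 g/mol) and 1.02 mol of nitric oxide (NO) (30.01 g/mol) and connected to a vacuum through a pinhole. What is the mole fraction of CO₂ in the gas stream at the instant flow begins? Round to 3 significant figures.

Effusion rate of each component ∝ n_i/√M_i (partial pressure × 1/√M).
So x_CO₂ in the escaping gas = (n_CO₂/√M_CO₂) / Σ(n_i/√M_i)
= (3.27/√44.01) / (3.27/√44.01 + 1.02/√30.01) = 0.4929/(0.4929 + 0.1862) = 0.726.

0.726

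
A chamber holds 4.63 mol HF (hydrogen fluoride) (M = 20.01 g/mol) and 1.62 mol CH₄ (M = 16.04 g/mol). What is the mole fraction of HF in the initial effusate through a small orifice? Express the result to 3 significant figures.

0.719

The effusion rate of species i is ∝ p_i/√M_i ∝ n_i/√M_i.
Mole fraction of HF in the effusate = (n_HF/√M_HF) / (n_HF/√M_HF + n_CH₄/√M_CH₄)
= (4.63/√20.01) / (4.63/√20.01 + 1.62/√16.04) = 1.035/(1.035 + 0.4045) = 0.719.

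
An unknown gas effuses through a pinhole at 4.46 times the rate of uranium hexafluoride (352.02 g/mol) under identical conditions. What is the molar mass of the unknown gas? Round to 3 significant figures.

17.7 g/mol

Since effusion rate ∝ 1/√M, rate_X/rate_UF₆ = √(M_UF₆/M_X).
4.46 = √(352.02/M_X)
M_X = 352.02 / 4.46² = 352.02 / 19.89 = 17.7 g/mol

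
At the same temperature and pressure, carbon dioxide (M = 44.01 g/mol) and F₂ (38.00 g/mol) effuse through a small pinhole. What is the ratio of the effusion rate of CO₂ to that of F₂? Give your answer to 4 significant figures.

By Graham's law, rate_CO₂/rate_F₂ = √(M_F₂/M_CO₂) = √(38.00/44.01) = √0.8634 = 0.9292.

0.9292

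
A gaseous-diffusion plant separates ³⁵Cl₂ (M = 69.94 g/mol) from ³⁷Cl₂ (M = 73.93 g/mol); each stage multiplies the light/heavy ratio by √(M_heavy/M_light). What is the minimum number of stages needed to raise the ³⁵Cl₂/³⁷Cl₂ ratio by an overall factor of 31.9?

125

Per stage α = (73.93/69.94)^(1/2) = 1.05705^0.5, giving ln α = 0.02774.
Need α^N ≥ 31.9 ⇒ N ≥ ln(31.9) / ln α = 3.463 / 0.02774 = 124.82.
So at least 125 stages are needed.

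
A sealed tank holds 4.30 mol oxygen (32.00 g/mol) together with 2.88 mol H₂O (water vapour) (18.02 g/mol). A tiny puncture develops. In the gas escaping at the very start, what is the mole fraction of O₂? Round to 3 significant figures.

Rate_i ∝ x_i/√M_i (Graham's law weighted by mole fraction), so the effusate composition follows n_i/√M_i.
So x_O₂ in the escaping gas = (n_O₂/√M_O₂) / Σ(n_i/√M_i)
= (4.30/√32.00) / (4.30/√32.00 + 2.88/√18.02) = 0.7601/(0.7601 + 0.6784) = 0.528.

0.528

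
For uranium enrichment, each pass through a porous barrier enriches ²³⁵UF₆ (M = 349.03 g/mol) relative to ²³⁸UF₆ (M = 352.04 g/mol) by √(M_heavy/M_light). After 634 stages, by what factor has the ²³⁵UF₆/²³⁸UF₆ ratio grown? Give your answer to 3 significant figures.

15.2

The single-stage factor is √(M_heavy/M_light), so 634 stages give [√(352.04/349.03)]^634 = (352.04/349.03)^(634/2).
= 1.00862^317 = 15.2.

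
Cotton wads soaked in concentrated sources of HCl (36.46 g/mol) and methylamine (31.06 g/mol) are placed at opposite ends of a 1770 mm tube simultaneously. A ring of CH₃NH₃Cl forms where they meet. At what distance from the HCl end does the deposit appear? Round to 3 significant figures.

In equal time, each gas travels a distance ∝ its rate ∝ 1/√M, so d_HCl/d_CH₃NH₂ = √(M_CH₃NH₂/M_HCl) = √(31.06/36.46) = 0.9230.
With d_HCl + d_CH₃NH₂ = 1770 mm, d_CH₃NH₂ = 1770/(1 + 0.9230) = 920.4 mm.
d_HCl = 1770 − 920.4 = 850 mm.

850 mm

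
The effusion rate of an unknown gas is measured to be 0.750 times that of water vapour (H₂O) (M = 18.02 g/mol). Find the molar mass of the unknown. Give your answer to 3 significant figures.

Since effusion rate ∝ 1/√M, rate_X/rate_H₂O = √(M_H₂O/M_X).
0.750 = √(18.02/M_X)
M_X = 18.02 / 0.750² = 18.02 / 0.5625 = 32.0 g/mol

32.0 g/mol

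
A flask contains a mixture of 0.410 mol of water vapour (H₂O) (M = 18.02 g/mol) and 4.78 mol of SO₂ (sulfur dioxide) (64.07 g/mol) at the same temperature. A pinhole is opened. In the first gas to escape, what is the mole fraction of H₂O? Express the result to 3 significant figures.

Each component's effusion rate ∝ (its partial pressure)·(1/√M) ∝ n_i/√M_i.
Mole fraction of H₂O in the effusate = (n_H₂O/√M_H₂O) / (n_H₂O/√M_H₂O + n_SO₂/√M_SO₂)
= (0.410/√18.02) / (0.410/√18.02 + 4.78/√64.07) = 0.09658/(0.09658 + 0.5972) = 0.139.

0.139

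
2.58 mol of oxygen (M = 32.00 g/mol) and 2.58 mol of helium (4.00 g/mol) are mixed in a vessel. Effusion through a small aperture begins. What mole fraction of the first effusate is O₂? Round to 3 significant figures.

Effusion rate of each component ∝ n_i/√M_i (partial pressure × 1/√M).
x_O₂(eff) = (n_O₂/√M_O₂) / (n_O₂/√M_O₂ + n_He/√M_He)
= (2.58/√32.00) / (2.58/√32.00 + 2.58/√4.00) = 0.4561/(0.4561 + 1.290) = 0.261.

0.261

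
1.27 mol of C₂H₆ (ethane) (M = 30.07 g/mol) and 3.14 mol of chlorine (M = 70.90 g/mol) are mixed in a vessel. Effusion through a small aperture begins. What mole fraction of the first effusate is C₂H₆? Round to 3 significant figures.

0.383

The effusion rate of species i is ∝ p_i/√M_i ∝ n_i/√M_i.
Mole fraction of C₂H₆ in the effusate = (n_C₂H₆/√M_C₂H₆) / (n_C₂H₆/√M_C₂H₆ + n_Cl₂/√M_Cl₂)
= (1.27/√30.07) / (1.27/√30.07 + 3.14/√70.90) = 0.2316/(0.2316 + 0.3729) = 0.383.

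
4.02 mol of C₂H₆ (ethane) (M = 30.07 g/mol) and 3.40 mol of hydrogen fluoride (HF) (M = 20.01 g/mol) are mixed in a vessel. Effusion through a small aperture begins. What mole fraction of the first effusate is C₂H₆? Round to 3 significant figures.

Each component's effusion rate ∝ (its partial pressure)·(1/√M) ∝ n_i/√M_i.
x_C₂H₆(eff) = (n_C₂H₆/√M_C₂H₆) / (n_C₂H₆/√M_C₂H₆ + n_HF/√M_HF)
= (4.02/√30.07) / (4.02/√30.07 + 3.40/√20.01) = 0.7331/(0.7331 + 0.7601) = 0.491.

0.491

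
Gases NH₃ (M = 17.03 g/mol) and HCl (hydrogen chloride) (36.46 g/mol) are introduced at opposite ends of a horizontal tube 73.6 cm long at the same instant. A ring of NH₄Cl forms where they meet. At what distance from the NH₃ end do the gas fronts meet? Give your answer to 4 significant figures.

43.72 cm

In equal time, each gas travels a distance ∝ its rate ∝ 1/√M, so d_NH₃/d_HCl = √(M_HCl/M_NH₃) = √(36.46/17.03) = 1.463.
With d_NH₃ + d_HCl = 73.6 cm, d_HCl = 73.6/(1 + 1.463) = 29.88 cm.
d_NH₃ = 73.6 − 29.88 = 43.72 cm.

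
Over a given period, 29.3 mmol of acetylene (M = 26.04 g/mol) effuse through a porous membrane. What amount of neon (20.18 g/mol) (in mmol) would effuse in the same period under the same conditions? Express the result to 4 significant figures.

Using Graham's law: rate_Ne/rate_C₂H₂ = √(M_C₂H₂/M_Ne) = √(26.04/20.18) = √1.290 = 1.136.
So the amount for Ne is 29.3 × 1.136 = 33.28 mmol.

33.28 mmol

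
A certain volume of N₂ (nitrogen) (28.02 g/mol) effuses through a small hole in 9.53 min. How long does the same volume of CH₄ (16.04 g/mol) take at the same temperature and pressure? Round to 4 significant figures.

7.210 min

By Graham's law, t_CH₄/t_N₂ = √(M_CH₄/M_N₂) = √(16.04/28.02) = √0.5724 = 0.7566.
So the time for CH₄ is 9.53 × 0.7566 = 7.210 min.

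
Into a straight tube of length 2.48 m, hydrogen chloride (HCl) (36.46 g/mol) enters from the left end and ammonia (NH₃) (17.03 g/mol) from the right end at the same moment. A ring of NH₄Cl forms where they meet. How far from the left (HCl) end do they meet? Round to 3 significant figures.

Distances travelled in equal time are proportional to diffusion rates, so d_HCl/d_NH₃ = √(M_NH₃/M_HCl) = √(17.03/36.46) = 0.6834.
With d_HCl + d_NH₃ = 2.48 m, d_NH₃ = 2.48/(1 + 0.6834) = 1.473 m.
d_HCl = 2.48 − 1.473 = 1.01 m.

1.01 m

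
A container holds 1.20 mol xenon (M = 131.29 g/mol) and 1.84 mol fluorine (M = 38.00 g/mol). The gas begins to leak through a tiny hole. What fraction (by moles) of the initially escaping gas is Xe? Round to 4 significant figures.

The effusion rate of species i is ∝ p_i/√M_i ∝ n_i/√M_i.
x_Xe(eff) = (n_Xe/√M_Xe) / (n_Xe/√M_Xe + n_F₂/√M_F₂)
= (1.20/√131.29) / (1.20/√131.29 + 1.84/√38.00) = 0.1047/(0.1047 + 0.2985) = 0.2597.

0.2597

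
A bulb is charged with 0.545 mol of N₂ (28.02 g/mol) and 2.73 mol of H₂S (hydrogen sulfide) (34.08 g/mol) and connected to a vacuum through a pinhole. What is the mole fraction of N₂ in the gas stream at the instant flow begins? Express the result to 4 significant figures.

Rate_i ∝ x_i/√M_i (Graham's law weighted by mole fraction), so the effusate composition follows n_i/√M_i.
Mole fraction of N₂ in the effusate = (n_N₂/√M_N₂) / (n_N₂/√M_N₂ + n_H₂S/√M_H₂S)
= (0.545/√28.02) / (0.545/√28.02 + 2.73/√34.08) = 0.1030/(0.1030 + 0.4676) = 0.1804.

0.1804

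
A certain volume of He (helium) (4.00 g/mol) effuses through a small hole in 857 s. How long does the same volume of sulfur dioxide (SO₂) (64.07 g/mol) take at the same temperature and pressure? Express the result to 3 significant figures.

3430 s

By Graham's law, t_SO₂/t_He = √(M_SO₂/M_He) = √(64.07/4.00) = √16.02 = 4.002.
So the time for SO₂ is 857 × 4.002 = 3430 s.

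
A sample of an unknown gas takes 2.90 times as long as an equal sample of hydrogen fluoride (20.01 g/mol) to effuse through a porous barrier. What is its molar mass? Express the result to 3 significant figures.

Since effusion rate ∝ 1/√M, t_X/t_HF = √(M_X/M_HF).
2.90 = √(M_X/20.01)
M_X = 20.01 × 2.90² = 20.01 × 8.410 = 168 g/mol

168 g/mol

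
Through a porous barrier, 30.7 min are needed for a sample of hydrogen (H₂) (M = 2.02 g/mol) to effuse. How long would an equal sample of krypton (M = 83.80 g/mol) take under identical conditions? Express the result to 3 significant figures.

198 min

Graham's law gives t_Kr/t_H₂ = √(M_Kr/M_H₂) = √(83.80/2.02) = √41.49 = 6.441.
So the time for Kr is 30.7 × 6.441 = 198 min.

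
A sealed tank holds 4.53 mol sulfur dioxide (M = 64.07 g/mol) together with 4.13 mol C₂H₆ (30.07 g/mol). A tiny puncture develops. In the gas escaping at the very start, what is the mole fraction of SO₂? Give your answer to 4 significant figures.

0.4290

The effusion rate of species i is ∝ p_i/√M_i ∝ n_i/√M_i.
x_SO₂(eff) = (n_SO₂/√M_SO₂) / (n_SO₂/√M_SO₂ + n_C₂H₆/√M_C₂H₆)
= (4.53/√64.07) / (4.53/√64.07 + 4.13/√30.07) = 0.5659/(0.5659 + 0.7532) = 0.4290.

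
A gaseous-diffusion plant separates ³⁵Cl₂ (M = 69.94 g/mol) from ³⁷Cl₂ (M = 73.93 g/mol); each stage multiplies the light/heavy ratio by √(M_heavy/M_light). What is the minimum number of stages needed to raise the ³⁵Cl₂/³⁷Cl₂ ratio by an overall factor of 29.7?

123

Per stage α = (73.93/69.94)^(1/2) = 1.05705^0.5, giving ln α = 0.02774.
Need α^N ≥ 29.7 ⇒ N ≥ ln(29.7) / ln α = 3.391 / 0.02774 = 122.25.
Rounding up, N = 123 stages.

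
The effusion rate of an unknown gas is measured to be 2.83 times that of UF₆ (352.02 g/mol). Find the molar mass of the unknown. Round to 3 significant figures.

44.0 g/mol

Graham's law gives rate_X/rate_UF₆ = √(M_UF₆/M_X).
2.83 = √(352.02/M_X)
M_X = 352.02 / 2.83² = 352.02 / 8.009 = 44.0 g/mol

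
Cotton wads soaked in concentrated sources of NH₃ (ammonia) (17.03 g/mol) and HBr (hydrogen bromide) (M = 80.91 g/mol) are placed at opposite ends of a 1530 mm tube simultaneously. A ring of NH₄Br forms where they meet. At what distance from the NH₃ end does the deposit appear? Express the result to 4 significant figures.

1049 mm

The fronts meet when d_NH₃ + d_HBr = L with d_NH₃/d_HBr = √(M_HBr/M_NH₃) (Graham's law). Here √(M_HBr/M_NH₃) = √(80.91/17.03) = 2.180.
With d_NH₃ + d_HBr = 1530 mm, d_HBr = 1530/(1 + 2.180) = 481.2 mm.
d_NH₃ = 1530 − 481.2 = 1049 mm.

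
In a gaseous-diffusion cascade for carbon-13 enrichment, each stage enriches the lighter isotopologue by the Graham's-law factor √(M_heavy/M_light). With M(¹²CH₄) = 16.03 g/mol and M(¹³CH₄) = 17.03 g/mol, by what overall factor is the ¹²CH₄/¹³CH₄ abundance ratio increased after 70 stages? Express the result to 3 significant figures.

8.31

Overall factor = α^70 with α = √(17.03/16.03), i.e. (17.03/16.03)^(70/2).
= 1.06238^35 = 8.31.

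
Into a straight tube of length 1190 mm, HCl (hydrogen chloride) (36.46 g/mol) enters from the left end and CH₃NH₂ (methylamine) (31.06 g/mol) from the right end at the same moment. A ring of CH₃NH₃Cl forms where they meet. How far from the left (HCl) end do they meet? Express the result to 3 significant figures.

Distances travelled in equal time are proportional to diffusion rates, so d_HCl/d_CH₃NH₂ = √(M_CH₃NH₂/M_HCl) = √(31.06/36.46) = 0.9230.
With d_HCl + d_CH₃NH₂ = 1190 mm, d_CH₃NH₂ = 1190/(1 + 0.9230) = 618.8 mm.
d_HCl = 1190 − 618.8 = 571 mm.

571 mm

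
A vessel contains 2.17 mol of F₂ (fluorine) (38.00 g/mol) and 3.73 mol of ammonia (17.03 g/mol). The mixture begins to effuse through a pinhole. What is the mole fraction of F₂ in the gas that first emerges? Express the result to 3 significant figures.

Rate_i ∝ x_i/√M_i (Graham's law weighted by mole fraction), so the effusate composition follows n_i/√M_i.
Mole fraction of F₂ in the effusate = (n_F₂/√M_F₂) / (n_F₂/√M_F₂ + n_NH₃/√M_NH₃)
= (2.17/√38.00) / (2.17/√38.00 + 3.73/√17.03) = 0.3520/(0.3520 + 0.9039) = 0.280.

0.280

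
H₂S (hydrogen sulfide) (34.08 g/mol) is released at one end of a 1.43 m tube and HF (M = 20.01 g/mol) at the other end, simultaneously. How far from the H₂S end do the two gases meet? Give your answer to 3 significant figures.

The fronts meet when d_H₂S + d_HF = L with d_H₂S/d_HF = √(M_HF/M_H₂S) (Graham's law). Here √(M_HF/M_H₂S) = √(20.01/34.08) = 0.7663.
With d_H₂S + d_HF = 1.43 m, d_HF = 1.43/(1 + 0.7663) = 0.8096 m.
d_H₂S = 1.43 − 0.8096 = 0.620 m.

0.620 m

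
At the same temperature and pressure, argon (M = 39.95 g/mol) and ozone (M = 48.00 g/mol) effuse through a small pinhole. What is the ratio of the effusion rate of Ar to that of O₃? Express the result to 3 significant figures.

1.10

Since effusion rate ∝ 1/√M, rate_Ar/rate_O₃ = √(M_O₃/M_Ar) = √(48.00/39.95) = √1.202 = 1.10.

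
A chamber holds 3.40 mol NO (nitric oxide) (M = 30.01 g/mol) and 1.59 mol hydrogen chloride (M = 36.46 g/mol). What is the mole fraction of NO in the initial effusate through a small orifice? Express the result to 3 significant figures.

Each component's effusion rate ∝ (its partial pressure)·(1/√M) ∝ n_i/√M_i.
Mole fraction of NO in the effusate = (n_NO/√M_NO) / (n_NO/√M_NO + n_HCl/√M_HCl)
= (3.40/√30.01) / (3.40/√30.01 + 1.59/√36.46) = 0.6206/(0.6206 + 0.2633) = 0.702.

0.702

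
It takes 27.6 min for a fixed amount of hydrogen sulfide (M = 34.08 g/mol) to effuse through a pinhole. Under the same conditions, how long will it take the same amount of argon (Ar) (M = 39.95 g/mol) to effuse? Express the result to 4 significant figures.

29.88 min

By Graham's law, t_Ar/t_H₂S = √(M_Ar/M_H₂S) = √(39.95/34.08) = √1.172 = 1.083.
So the time for Ar is 27.6 × 1.083 = 29.88 min.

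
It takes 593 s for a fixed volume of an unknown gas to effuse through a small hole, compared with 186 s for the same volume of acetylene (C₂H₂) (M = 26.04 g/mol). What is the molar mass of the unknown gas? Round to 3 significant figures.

265 g/mol

Since effusion rate ∝ 1/√M, t_X/t_C₂H₂ = √(M_X/M_C₂H₂).
593/186 = 3.188 = √(M_X/26.04)
M_X = 26.04 × 3.188² = 26.04 × 10.16 = 265 g/mol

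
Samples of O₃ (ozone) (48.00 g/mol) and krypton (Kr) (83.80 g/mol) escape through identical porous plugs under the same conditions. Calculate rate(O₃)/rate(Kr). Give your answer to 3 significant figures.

1.32

Using Graham's law: rate_O₃/rate_Kr = √(M_Kr/M_O₃) = √(83.80/48.00) = √1.746 = 1.32.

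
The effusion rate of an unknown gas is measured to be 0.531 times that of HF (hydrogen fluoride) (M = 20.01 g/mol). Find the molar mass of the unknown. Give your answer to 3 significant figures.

71.0 g/mol

Since effusion rate ∝ 1/√M, rate_X/rate_HF = √(M_HF/M_X).
0.531 = √(20.01/M_X)
M_X = 20.01 / 0.531² = 20.01 / 0.2820 = 71.0 g/mol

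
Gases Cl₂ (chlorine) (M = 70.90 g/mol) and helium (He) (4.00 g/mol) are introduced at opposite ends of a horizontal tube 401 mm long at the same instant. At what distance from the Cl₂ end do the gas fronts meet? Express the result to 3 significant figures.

The fronts meet when d_Cl₂ + d_He = L with d_Cl₂/d_He = √(M_He/M_Cl₂) (Graham's law). Here √(M_He/M_Cl₂) = √(4.00/70.90) = 0.2375.
With d_Cl₂ + d_He = 401 mm, d_He = 401/(1 + 0.2375) = 324.0 mm.
d_Cl₂ = 401 − 324.0 = 77.0 mm.

77.0 mm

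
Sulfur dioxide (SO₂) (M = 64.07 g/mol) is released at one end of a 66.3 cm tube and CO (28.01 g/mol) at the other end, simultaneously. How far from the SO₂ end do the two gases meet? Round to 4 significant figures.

26.39 cm

In equal time, each gas travels a distance ∝ its rate ∝ 1/√M, so d_SO₂/d_CO = √(M_CO/M_SO₂) = √(28.01/64.07) = 0.6612.
With d_SO₂ + d_CO = 66.3 cm, d_CO = 66.3/(1 + 0.6612) = 39.91 cm.
d_SO₂ = 66.3 − 39.91 = 26.39 cm.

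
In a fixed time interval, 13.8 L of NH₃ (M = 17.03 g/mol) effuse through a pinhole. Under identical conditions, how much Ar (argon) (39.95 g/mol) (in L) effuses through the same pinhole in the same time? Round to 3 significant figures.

9.01 L

By Graham's law, rate_Ar/rate_NH₃ = √(M_NH₃/M_Ar) = √(17.03/39.95) = √0.4263 = 0.6529.
So the volume for Ar is 13.8 × 0.6529 = 9.01 L.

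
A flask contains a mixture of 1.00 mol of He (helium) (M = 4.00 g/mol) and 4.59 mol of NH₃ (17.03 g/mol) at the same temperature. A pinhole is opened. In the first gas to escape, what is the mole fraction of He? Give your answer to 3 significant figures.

Each component's effusion rate ∝ (its partial pressure)·(1/√M) ∝ n_i/√M_i.
Mole fraction of He in the effusate = (n_He/√M_He) / (n_He/√M_He + n_NH₃/√M_NH₃)
= (1.00/√4.00) / (1.00/√4.00 + 4.59/√17.03) = 0.5000/(0.5000 + 1.112) = 0.310.

0.310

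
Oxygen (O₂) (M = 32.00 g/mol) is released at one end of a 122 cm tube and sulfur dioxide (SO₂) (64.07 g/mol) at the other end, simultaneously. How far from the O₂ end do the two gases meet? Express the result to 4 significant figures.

71.48 cm

Graham's law gives d_O₂/d_SO₂ = rate_O₂/rate_SO₂ = √(M_SO₂/M_O₂) = √(64.07/32.00) = 1.415.
With d_O₂ + d_SO₂ = 122 cm, d_SO₂ = 122/(1 + 1.415) = 50.52 cm.
d_O₂ = 122 − 50.52 = 71.48 cm.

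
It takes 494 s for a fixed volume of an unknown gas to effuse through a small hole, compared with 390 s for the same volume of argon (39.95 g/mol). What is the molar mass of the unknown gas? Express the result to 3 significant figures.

By Graham's law, t_X/t_Ar = √(M_X/M_Ar).
494/390 = 1.267 = √(M_X/39.95)
M_X = 39.95 × 1.267² = 39.95 × 1.604 = 64.1 g/mol

64.1 g/mol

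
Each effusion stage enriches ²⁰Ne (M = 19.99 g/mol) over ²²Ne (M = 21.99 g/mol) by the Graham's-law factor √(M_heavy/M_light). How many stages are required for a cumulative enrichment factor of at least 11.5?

52

Single-stage factor α = √(21.99/19.99), so ln α = ½ ln(1.10005) = 0.04768.
Need α^N ≥ 11.5 ⇒ N ≥ ln(11.5) / ln α = 2.442 / 0.04768 = 51.23.
Rounding up, N = 52 stages.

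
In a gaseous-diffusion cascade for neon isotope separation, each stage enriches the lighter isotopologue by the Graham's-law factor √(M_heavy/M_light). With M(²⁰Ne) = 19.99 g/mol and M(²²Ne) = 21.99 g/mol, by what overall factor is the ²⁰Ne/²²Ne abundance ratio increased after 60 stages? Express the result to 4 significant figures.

17.47

The single-stage factor is √(M_heavy/M_light), so 60 stages give [√(21.99/19.99)]^60 = (21.99/19.99)^(60/2).
= 1.10005^30 = 17.47.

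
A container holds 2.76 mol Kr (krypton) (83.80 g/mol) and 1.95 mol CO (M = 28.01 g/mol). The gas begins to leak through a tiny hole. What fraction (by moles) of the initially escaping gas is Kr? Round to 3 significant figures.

0.450

Each component's effusion rate ∝ (its partial pressure)·(1/√M) ∝ n_i/√M_i.
Mole fraction of Kr in the effusate = (n_Kr/√M_Kr) / (n_Kr/√M_Kr + n_CO/√M_CO)
= (2.76/√83.80) / (2.76/√83.80 + 1.95/√28.01) = 0.3015/(0.3015 + 0.3684) = 0.450.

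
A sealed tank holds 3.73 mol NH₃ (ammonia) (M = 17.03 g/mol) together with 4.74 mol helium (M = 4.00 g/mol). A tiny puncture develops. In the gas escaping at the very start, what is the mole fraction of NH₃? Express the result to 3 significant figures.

0.276

The effusion rate of species i is ∝ p_i/√M_i ∝ n_i/√M_i.
x_NH₃(eff) = (n_NH₃/√M_NH₃) / (n_NH₃/√M_NH₃ + n_He/√M_He)
= (3.73/√17.03) / (3.73/√17.03 + 4.74/√4.00) = 0.9039/(0.9039 + 2.370) = 0.276.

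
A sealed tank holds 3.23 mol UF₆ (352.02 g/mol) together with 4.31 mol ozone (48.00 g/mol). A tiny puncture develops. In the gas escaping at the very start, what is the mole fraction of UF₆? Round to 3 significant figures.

Effusion rate of each component ∝ n_i/√M_i (partial pressure × 1/√M).
Mole fraction of UF₆ in the effusate = (n_UF₆/√M_UF₆) / (n_UF₆/√M_UF₆ + n_O₃/√M_O₃)
= (3.23/√352.02) / (3.23/√352.02 + 4.31/√48.00) = 0.1722/(0.1722 + 0.6221) = 0.217.

0.217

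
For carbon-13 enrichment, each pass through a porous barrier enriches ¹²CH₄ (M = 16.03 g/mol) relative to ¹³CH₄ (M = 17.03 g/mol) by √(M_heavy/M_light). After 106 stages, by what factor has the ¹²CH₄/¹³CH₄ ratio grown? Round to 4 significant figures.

After 106 stages the ratio has grown by (√(17.03/16.03))^106 = (17.03/16.03)^(106/2).
= 1.06238^53 = 24.71.

24.71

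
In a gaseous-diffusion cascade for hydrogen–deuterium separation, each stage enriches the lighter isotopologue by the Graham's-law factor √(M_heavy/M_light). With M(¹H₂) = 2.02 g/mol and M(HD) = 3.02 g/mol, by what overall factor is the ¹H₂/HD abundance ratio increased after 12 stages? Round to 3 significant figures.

11.2

The single-stage factor is √(M_heavy/M_light), so 12 stages give [√(3.02/2.02)]^12 = (3.02/2.02)^(12/2).
= 1.49505^6 = 11.2.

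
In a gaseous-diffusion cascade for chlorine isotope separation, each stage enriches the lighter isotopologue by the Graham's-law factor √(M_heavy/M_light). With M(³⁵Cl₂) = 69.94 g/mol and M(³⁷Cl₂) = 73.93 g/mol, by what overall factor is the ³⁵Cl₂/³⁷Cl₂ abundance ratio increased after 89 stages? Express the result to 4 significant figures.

The single-stage factor is √(M_heavy/M_light), so 89 stages give [√(73.93/69.94)]^89 = (73.93/69.94)^(89/2).
= 1.05705^(89/2) = 11.81.

11.81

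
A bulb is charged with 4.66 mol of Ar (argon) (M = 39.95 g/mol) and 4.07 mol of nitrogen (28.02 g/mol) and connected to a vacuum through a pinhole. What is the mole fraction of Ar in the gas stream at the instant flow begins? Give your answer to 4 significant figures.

0.4895

Rate_i ∝ x_i/√M_i (Graham's law weighted by mole fraction), so the effusate composition follows n_i/√M_i.
Mole fraction of Ar in the effusate = (n_Ar/√M_Ar) / (n_Ar/√M_Ar + n_N₂/√M_N₂)
= (4.66/√39.95) / (4.66/√39.95 + 4.07/√28.02) = 0.7373/(0.7373 + 0.7689) = 0.4895.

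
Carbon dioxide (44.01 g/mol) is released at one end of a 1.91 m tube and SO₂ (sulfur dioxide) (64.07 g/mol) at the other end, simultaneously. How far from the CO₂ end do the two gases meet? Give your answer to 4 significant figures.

1.044 m

Distances travelled in equal time are proportional to diffusion rates, so d_CO₂/d_SO₂ = √(M_SO₂/M_CO₂) = √(64.07/44.01) = 1.207.
With d_CO₂ + d_SO₂ = 1.91 m, d_SO₂ = 1.91/(1 + 1.207) = 0.8656 m.
d_CO₂ = 1.91 − 0.8656 = 1.044 m.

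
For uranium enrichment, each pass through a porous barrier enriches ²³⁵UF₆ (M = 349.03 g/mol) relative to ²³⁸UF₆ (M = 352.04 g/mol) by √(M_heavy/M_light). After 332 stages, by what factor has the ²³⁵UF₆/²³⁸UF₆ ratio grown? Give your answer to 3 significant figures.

After 332 stages the ratio has grown by (√(352.04/349.03))^332 = (352.04/349.03)^(332/2).
= 1.00862^166 = 4.16.

4.16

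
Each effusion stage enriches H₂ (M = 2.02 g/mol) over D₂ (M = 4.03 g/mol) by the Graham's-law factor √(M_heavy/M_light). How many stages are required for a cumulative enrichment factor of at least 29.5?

With α = √(4.03/2.02) per stage, ln α = ½ ln(1.99505) = 0.3453.
Need α^N ≥ 29.5 ⇒ N ≥ ln(29.5) / ln α = 3.384 / 0.3453 = 9.80.
Rounding up, N = 10 stages.

10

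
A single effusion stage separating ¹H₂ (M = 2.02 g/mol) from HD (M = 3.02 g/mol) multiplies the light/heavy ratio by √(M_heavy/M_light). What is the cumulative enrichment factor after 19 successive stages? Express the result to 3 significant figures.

45.6

The single-stage factor is √(M_heavy/M_light), so 19 stages give [√(3.02/2.02)]^19 = (3.02/2.02)^(19/2).
= 1.49505^(19/2) = 45.6.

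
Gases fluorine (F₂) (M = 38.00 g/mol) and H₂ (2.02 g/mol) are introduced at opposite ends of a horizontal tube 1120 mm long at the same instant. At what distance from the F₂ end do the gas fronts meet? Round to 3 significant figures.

Graham's law gives d_F₂/d_H₂ = rate_F₂/rate_H₂ = √(M_H₂/M_F₂) = √(2.02/38.00) = 0.2306.
With d_F₂ + d_H₂ = 1120 mm, d_H₂ = 1120/(1 + 0.2306) = 910.2 mm.
d_F₂ = 1120 − 910.2 = 210 mm.

210 mm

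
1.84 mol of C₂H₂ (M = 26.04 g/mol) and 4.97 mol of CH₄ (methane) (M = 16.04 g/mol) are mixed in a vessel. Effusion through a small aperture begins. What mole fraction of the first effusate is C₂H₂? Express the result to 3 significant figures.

The effusion rate of species i is ∝ p_i/√M_i ∝ n_i/√M_i.
So x_C₂H₂ in the escaping gas = (n_C₂H₂/√M_C₂H₂) / Σ(n_i/√M_i)
= (1.84/√26.04) / (1.84/√26.04 + 4.97/√16.04) = 0.3606/(0.3606 + 1.241) = 0.225.

0.225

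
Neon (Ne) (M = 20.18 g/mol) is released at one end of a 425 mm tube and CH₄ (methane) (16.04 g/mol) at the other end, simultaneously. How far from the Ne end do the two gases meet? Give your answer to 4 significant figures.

Graham's law gives d_Ne/d_CH₄ = rate_Ne/rate_CH₄ = √(M_CH₄/M_Ne) = √(16.04/20.18) = 0.8915.
With d_Ne + d_CH₄ = 425 mm, d_CH₄ = 425/(1 + 0.8915) = 224.7 mm.
d_Ne = 425 − 224.7 = 200.3 mm.

200.3 mm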